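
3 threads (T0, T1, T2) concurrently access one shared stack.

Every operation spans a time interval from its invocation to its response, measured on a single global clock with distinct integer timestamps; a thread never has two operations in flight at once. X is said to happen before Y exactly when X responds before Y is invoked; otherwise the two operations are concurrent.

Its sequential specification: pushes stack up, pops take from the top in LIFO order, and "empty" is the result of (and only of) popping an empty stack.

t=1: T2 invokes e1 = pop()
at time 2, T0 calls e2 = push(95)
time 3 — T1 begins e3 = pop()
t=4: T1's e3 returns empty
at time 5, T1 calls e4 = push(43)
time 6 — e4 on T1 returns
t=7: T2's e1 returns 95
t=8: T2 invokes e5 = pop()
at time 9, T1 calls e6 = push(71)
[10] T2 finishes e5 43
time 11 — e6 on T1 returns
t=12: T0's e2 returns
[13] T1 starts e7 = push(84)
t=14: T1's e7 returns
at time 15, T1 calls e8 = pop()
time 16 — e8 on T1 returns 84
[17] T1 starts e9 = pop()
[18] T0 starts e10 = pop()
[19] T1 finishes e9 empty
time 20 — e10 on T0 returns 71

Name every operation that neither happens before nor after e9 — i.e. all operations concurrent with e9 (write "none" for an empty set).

e10

e9 spans [17,19]: anything still running between times 17 and 19 counts as concurrent
e1 [1,7]: before
e2 [2,12]: before
e3 [3,4]: before
e4 [5,6]: before
e5 [8,10]: before
e6 [9,11]: before
e7 [13,14]: before
e8 [15,16]: before
e10 [18,20]: concurrent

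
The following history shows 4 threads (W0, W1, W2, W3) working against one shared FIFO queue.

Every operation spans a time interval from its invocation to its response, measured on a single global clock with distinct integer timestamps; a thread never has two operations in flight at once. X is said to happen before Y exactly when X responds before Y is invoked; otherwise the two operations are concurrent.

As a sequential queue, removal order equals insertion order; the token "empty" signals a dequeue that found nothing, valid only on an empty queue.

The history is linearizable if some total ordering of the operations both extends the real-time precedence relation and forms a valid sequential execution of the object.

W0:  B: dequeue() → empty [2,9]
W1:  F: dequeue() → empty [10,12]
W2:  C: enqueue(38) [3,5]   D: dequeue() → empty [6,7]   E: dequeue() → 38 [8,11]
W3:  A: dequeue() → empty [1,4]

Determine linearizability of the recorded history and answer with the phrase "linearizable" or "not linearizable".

cut after 8 events: linearizable; cut after 9 events (B responds, time 9): not linearizable
4 completed operations, 8 real-time-consistent orders — every FIFO queue replay fails
no completion choice of the 1 pending operation (E) rescues it — every subset was tried
sample order A, B, C, D (pending dropped) stalls at step 4 — D dequeue() → empty has no legal effect
sample order A, C, B, D (pending dropped) stalls at step 3 — B dequeue() → empty has no legal effect

not linearizable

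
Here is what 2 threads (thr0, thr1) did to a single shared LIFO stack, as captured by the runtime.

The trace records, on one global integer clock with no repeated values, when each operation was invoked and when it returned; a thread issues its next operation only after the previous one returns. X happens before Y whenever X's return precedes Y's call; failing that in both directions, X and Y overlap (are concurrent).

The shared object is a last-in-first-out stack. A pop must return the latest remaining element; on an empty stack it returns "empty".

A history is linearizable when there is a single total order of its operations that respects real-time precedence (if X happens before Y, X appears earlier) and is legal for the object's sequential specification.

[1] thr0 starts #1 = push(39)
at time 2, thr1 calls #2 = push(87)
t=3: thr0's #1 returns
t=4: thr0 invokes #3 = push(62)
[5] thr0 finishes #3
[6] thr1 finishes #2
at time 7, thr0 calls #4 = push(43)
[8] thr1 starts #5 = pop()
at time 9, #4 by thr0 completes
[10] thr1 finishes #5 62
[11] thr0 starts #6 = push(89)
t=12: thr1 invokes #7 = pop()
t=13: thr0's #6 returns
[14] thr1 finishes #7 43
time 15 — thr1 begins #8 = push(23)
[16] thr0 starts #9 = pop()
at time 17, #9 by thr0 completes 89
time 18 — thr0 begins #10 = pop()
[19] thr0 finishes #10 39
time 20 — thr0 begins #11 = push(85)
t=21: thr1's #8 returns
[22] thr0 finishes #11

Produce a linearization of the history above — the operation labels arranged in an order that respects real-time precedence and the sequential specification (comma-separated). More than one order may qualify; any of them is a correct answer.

#2, #1, #3, #5, #4, #7, #6, #9, #10, #8, #11

after step 1 (#2 push(87)): stack <87>
after step 2 (#1 push(39)): stack <87,39>
after step 3 (#3 push(62)): stack <87,39,62>
after step 4 (#5 pop() → 62): stack <87,39>
after step 5 (#4 push(43)): stack <87,39,43>
after step 6 (#7 pop() → 43): stack <87,39>
after step 7 (#6 push(89)): stack <87,39,89>
after step 8 (#9 pop() → 89): stack <87,39>
after step 9 (#10 pop() → 39): stack <87>
after step 10 (#8 push(23)): stack <87,23>
after step 11 (#11 push(85)): stack <87,23,85>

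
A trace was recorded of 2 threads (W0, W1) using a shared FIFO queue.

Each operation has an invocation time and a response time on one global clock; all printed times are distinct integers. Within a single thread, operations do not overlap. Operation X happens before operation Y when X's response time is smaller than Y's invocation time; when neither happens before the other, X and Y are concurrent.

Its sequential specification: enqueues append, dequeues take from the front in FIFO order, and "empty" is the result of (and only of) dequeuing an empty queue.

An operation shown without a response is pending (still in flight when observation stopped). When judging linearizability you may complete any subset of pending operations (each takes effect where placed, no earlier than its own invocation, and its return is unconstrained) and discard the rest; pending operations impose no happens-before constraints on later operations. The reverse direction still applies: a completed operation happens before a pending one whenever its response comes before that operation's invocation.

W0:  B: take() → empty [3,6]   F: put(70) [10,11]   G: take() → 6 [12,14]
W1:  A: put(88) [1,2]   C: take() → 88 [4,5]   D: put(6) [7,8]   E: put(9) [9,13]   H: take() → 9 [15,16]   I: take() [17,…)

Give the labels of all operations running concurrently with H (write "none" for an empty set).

H spans [15,16]: anything still running between times 15 and 16 counts as concurrent
A [1,2]: before
B [3,6]: before
C [4,5]: before
D [7,8]: before
E [9,13]: before
F [10,11]: before
G [12,14]: before
I [17,…): after

none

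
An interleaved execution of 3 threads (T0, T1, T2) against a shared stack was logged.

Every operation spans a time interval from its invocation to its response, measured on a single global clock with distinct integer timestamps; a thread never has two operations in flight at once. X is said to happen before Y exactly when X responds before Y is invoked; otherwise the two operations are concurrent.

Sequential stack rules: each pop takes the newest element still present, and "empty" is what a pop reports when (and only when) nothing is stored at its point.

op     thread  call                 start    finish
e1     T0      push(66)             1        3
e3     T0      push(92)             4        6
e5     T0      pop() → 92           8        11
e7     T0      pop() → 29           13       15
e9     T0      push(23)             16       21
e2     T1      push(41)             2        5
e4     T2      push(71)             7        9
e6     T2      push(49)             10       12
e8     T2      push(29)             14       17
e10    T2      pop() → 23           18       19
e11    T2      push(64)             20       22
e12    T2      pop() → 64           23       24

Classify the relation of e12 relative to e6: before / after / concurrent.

e12 spans [23,24], e6 spans [10,12]
resp(e6)=12 < inv(e12)=23

after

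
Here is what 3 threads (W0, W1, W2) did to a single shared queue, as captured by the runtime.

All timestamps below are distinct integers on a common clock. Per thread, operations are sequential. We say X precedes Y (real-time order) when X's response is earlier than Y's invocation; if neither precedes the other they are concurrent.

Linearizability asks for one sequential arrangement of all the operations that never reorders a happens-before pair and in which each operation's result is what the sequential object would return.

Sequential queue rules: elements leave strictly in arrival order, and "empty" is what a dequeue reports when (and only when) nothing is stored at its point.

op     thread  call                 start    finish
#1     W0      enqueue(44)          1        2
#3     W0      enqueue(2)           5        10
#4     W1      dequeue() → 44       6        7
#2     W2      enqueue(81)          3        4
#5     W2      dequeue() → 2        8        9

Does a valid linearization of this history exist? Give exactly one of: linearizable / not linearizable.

not linearizable

cut after 8 events: linearizable; cut after 9 events (#5 responds, time 9): not linearizable
the completed operations (4 total) allow one real-time order; the queue replay rejects it
no escape via the 1 pending operation (#3): every completion choice fails
take #1, #2, #4, #5 (pending dropped): step 4 already fails, because #5 dequeue() → 2 cannot occur there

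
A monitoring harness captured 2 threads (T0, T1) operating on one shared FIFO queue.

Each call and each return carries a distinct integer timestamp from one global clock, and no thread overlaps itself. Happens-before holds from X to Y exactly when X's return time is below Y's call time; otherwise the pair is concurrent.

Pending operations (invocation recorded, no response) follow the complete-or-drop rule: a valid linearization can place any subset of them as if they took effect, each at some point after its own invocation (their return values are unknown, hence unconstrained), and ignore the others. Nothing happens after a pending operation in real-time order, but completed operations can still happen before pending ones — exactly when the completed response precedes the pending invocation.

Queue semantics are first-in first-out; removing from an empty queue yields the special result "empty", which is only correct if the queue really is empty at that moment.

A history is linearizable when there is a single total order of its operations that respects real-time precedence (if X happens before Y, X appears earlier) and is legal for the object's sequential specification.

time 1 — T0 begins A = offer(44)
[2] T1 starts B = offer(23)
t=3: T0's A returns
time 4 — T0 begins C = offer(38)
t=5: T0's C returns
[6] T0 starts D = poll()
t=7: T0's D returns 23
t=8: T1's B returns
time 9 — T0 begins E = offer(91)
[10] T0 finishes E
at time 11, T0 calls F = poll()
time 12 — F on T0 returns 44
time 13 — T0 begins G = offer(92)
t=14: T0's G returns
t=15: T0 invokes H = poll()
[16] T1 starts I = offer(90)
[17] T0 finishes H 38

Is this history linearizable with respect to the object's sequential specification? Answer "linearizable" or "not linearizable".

witness order: B, A, C, D, E, F, G, H
1. B offer(23), leaving queue <23>
2. A offer(44), leaving queue <23,44>
3. C offer(38), leaving queue <23,44,38>
4. D poll() → 23, leaving queue <44,38>
5. E offer(91), leaving queue <44,38,91>
6. F poll() → 44, leaving queue <38,91>
7. G offer(92), leaving queue <38,91,92>
8. H poll() → 38, leaving queue <91,92>

linearizable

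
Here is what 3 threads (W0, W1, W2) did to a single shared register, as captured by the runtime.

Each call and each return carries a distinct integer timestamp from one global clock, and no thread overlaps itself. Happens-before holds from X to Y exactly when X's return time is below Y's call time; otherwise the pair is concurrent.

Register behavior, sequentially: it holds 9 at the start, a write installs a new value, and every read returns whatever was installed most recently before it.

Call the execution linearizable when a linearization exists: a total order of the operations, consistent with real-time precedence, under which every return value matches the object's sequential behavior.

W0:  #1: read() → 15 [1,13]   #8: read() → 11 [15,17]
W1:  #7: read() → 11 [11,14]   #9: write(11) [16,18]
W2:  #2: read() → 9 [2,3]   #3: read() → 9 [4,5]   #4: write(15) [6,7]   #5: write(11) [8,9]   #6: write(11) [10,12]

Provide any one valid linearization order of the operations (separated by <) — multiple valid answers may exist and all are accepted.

after step 1 (#2 read() → 9): value 9
after step 2 (#3 read() → 9): value 9
after step 3 (#4 write(15)): value 15
after step 4 (#1 read() → 15): value 15
after step 5 (#5 write(11)): value 11
after step 6 (#6 write(11)): value 11
after step 7 (#7 read() → 11): value 11
after step 8 (#8 read() → 11): value 11
after step 9 (#9 write(11)): value 11

#2 < #3 < #4 < #1 < #5 < #6 < #7 < #8 < #9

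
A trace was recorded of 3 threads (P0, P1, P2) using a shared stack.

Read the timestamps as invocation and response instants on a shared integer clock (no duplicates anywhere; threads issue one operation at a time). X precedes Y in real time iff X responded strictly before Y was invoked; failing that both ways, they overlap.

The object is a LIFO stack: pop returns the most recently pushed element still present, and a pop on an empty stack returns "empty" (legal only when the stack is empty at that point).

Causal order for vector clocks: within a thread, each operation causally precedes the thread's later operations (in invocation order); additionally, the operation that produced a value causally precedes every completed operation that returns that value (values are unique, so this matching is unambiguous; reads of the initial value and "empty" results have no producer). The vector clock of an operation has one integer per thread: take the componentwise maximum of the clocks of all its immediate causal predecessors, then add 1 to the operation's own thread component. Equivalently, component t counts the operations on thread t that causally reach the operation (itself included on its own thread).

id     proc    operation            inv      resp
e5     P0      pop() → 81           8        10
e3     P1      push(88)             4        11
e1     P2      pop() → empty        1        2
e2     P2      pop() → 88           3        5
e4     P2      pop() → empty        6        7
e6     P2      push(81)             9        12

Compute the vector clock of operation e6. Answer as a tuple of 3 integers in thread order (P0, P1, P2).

(0, 1, 4)

VC(e1, invoked at 1): no causal predecessors; +1 on P2 → (0, 0, 1)
VC(e3, invoked at 4): no causal predecessors; +1 on P1 → (0, 1, 0)
e2 (invocation 3): componentwise max over VC(e1)=(0, 0, 1), VC(e3)=(0, 1, 0), +1 at P2, giving (0, 1, 2)
e4 (invocation 6): componentwise max over VC(e2)=(0, 1, 2), +1 at P2, giving (0, 1, 3)
e6 (invocation 9): componentwise max over VC(e4)=(0, 1, 3), +1 at P2, giving (0, 1, 4)
e5 (invocation 8): componentwise max over VC(e6)=(0, 1, 4), +1 at P0, giving (1, 1, 4)
target: VC(e6) = (0, 1, 4)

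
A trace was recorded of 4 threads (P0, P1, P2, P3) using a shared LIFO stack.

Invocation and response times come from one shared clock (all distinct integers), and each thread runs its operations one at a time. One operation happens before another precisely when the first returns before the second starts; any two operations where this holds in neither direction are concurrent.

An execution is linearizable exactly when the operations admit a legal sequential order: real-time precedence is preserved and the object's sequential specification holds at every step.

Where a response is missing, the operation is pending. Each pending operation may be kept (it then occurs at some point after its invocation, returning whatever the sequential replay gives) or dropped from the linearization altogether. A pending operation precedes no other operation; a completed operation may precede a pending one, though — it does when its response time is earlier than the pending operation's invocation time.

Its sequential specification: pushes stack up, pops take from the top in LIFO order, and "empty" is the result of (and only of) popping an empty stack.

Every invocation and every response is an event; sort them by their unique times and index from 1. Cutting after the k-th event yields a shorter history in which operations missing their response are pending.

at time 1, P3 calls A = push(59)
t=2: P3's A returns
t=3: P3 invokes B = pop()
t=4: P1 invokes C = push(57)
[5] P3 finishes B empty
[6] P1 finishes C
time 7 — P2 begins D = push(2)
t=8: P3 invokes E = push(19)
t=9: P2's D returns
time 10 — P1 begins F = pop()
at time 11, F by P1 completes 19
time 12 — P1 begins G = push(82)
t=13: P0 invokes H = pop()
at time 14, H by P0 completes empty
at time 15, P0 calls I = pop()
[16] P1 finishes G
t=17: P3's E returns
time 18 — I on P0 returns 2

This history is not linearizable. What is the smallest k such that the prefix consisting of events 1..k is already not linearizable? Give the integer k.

5

events 1..4 are linearizable, e.g. via A:
step 1: A push(59) — stack <59>
with event 5 included (B responding at time 5), all real-time-consistent orders fail
every completion of the 1 pending operation (C) was checked; none linearizes
take A, B (pending dropped): step 2 already fails, because B pop() → empty cannot occur there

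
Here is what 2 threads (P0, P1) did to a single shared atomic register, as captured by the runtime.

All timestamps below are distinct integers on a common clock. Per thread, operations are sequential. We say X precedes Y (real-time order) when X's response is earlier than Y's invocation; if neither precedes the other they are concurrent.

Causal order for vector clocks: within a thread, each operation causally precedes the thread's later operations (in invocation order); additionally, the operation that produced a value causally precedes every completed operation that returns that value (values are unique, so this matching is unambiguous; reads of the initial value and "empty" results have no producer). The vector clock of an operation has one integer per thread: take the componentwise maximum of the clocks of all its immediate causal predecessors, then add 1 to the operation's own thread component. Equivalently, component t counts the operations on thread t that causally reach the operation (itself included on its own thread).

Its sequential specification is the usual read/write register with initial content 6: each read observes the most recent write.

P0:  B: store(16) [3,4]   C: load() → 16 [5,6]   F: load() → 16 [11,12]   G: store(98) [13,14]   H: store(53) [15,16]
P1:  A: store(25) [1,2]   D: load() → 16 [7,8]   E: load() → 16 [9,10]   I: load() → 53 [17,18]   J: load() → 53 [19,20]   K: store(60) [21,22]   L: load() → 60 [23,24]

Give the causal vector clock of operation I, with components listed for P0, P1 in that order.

A (invocation 1): nothing precedes it; P1's component alone gives (0, 1)
B (invocation 3): nothing precedes it; P0's component alone gives (1, 0)
VC(C, invoked at 5): max of VC(B)=(1, 0), then +1 on thread P0 → (2, 0)
VC(D, invoked at 7): max of VC(A)=(0, 1), VC(B)=(1, 0), then +1 on thread P1 → (1, 2)
VC(F, invoked at 11): max of VC(B)=(1, 0), VC(C)=(2, 0), then +1 on thread P0 → (3, 0)
VC(E, invoked at 9): max of VC(B)=(1, 0), VC(D)=(1, 2), then +1 on thread P1 → (1, 3)
VC(G, invoked at 13): max of VC(F)=(3, 0), then +1 on thread P0 → (4, 0)
VC(H, invoked at 15): max of VC(G)=(4, 0), then +1 on thread P0 → (5, 0)
VC(I, invoked at 17): max of VC(E)=(1, 3), VC(H)=(5, 0), then +1 on thread P1 → (5, 4)
VC(J, invoked at 19): max of VC(H)=(5, 0), VC(I)=(5, 4), then +1 on thread P1 → (5, 5)
VC(K, invoked at 21): max of VC(J)=(5, 5), then +1 on thread P1 → (5, 6)
VC(L, invoked at 23): max of VC(K)=(5, 6), then +1 on thread P1 → (5, 7)
target: VC(I) = (5, 4)

(5, 4)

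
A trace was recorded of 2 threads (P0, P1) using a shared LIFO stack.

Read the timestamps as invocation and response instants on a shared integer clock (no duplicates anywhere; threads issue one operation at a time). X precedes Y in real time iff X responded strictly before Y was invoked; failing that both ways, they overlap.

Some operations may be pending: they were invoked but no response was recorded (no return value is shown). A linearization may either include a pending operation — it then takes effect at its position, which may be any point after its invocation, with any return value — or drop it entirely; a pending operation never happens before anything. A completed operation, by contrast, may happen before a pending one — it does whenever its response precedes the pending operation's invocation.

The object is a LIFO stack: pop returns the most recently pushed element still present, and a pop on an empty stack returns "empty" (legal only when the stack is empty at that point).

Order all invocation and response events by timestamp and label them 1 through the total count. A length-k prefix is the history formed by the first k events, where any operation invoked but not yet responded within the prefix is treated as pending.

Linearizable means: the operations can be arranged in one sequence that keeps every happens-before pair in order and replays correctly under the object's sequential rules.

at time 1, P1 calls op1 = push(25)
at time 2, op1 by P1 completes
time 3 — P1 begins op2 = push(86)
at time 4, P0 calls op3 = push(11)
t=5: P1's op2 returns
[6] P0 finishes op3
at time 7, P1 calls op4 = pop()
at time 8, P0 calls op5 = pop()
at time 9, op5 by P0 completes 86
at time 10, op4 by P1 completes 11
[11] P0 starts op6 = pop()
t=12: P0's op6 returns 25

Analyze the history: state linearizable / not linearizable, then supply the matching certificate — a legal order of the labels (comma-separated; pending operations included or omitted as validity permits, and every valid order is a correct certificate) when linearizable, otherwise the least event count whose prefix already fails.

after step 1 (op1 push(25)): stack <25>
after step 2 (op2 push(86)): stack <25,86>
after step 3 (op3 push(11)): stack <25,86,11>
after step 4 (op4 pop() → 11): stack <25,86>
after step 5 (op5 pop() → 86): stack <25>
after step 6 (op6 pop() → 25): stack <>

linearizable — witness: op1, op2, op3, op4, op5, op6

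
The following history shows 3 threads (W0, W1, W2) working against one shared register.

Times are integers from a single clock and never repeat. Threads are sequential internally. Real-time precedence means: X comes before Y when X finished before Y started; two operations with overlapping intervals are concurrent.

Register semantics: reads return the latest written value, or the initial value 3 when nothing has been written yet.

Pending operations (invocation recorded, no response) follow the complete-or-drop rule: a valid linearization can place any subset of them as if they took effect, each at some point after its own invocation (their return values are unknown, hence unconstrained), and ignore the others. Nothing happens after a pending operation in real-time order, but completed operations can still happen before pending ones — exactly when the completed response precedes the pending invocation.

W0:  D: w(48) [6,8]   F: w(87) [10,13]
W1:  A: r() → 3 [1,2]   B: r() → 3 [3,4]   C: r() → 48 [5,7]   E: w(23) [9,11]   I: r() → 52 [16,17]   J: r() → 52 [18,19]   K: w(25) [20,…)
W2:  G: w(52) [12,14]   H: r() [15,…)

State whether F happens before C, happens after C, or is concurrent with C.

after

F spans [10,13], C spans [5,7]
resp(C)=7 < inv(F)=10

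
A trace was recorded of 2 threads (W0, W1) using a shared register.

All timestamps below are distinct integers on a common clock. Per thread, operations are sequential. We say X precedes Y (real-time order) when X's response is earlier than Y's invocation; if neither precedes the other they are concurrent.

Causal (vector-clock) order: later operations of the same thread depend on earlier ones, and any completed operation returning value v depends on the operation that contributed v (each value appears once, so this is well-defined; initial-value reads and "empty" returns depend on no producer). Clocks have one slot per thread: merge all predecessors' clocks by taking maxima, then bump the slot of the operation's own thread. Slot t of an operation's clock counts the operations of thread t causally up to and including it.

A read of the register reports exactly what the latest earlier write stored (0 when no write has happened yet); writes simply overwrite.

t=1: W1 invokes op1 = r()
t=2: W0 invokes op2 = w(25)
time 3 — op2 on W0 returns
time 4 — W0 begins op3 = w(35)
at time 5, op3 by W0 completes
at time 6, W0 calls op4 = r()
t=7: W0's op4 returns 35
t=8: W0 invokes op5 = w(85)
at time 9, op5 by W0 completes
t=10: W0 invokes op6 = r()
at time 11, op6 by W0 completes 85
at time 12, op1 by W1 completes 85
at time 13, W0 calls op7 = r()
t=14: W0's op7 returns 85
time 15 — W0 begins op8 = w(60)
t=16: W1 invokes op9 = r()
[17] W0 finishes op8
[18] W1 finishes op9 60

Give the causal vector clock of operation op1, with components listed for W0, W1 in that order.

(4, 1)

root op op2, invoked 2: fresh clock plus W0's own tick → (1, 0)
merge at op3 (invoked 4): VC(op2)=(1, 0), own-thread bump on W0 → (2, 0)
merge at op4 (invoked 6): VC(op3)=(2, 0), own-thread bump on W0 → (3, 0)
merge at op5 (invoked 8): VC(op4)=(3, 0), own-thread bump on W0 → (4, 0)
merge at op1 (invoked 1): VC(op5)=(4, 0), own-thread bump on W1 → (4, 1)
merge at op6 (invoked 10): VC(op5)=(4, 0), own-thread bump on W0 → (5, 0)
merge at op7 (invoked 13): VC(op5)=(4, 0), VC(op6)=(5, 0), own-thread bump on W0 → (6, 0)
merge at op8 (invoked 15): VC(op7)=(6, 0), own-thread bump on W0 → (7, 0)
merge at op9 (invoked 16): VC(op1)=(4, 1), VC(op8)=(7, 0), own-thread bump on W1 → (7, 2)
target: VC(op1) = (4, 1)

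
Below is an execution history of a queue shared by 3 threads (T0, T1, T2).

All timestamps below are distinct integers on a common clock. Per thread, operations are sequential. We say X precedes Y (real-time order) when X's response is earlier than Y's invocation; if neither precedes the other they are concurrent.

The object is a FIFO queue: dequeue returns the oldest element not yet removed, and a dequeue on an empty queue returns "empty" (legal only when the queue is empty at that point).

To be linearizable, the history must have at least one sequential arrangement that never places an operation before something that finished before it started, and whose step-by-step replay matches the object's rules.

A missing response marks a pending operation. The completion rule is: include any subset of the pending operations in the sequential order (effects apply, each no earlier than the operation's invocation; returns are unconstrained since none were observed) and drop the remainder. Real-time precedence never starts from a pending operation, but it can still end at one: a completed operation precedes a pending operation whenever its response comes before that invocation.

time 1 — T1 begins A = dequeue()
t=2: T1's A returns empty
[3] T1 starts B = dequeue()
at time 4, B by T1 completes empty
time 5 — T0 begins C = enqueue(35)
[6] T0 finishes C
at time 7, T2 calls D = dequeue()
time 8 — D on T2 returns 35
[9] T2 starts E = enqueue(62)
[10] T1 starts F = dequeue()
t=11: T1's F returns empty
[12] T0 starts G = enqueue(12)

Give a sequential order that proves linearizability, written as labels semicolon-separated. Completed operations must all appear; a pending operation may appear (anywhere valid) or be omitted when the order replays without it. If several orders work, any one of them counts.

A; B; C; D; F

after step 1 (A dequeue() → empty): queue <>
after step 2 (B dequeue() → empty): queue <>
after step 3 (C enqueue(35)): queue <35>
after step 4 (D dequeue() → 35): queue <>
after step 5 (F dequeue() → empty): queue <>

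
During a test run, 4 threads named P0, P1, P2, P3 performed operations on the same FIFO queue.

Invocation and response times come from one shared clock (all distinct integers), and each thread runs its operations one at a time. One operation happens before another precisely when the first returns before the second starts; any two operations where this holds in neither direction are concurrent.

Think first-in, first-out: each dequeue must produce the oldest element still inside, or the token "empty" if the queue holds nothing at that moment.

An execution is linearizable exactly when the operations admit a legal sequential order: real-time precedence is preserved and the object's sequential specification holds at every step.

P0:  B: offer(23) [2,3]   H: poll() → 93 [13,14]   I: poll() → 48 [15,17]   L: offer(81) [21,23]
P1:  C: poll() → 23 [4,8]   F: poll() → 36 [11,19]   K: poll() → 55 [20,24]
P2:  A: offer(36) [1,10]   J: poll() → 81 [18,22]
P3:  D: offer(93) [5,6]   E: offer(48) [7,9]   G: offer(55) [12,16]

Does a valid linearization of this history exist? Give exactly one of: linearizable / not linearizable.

linearizable

witness order: B, A, C, D, E, F, G, H, I, K, L, J
1. B offer(23), leaving queue <23>
2. A offer(36), leaving queue <23,36>
3. C poll() → 23, leaving queue <36>
4. D offer(93), leaving queue <36,93>
5. E offer(48), leaving queue <36,93,48>
6. F poll() → 36, leaving queue <93,48>
7. G offer(55), leaving queue <93,48,55>
8. H poll() → 93, leaving queue <48,55>
9. I poll() → 48, leaving queue <55>
10. K poll() → 55, leaving queue <>
11. L offer(81), leaving queue <81>
12. J poll() → 81, leaving queue <>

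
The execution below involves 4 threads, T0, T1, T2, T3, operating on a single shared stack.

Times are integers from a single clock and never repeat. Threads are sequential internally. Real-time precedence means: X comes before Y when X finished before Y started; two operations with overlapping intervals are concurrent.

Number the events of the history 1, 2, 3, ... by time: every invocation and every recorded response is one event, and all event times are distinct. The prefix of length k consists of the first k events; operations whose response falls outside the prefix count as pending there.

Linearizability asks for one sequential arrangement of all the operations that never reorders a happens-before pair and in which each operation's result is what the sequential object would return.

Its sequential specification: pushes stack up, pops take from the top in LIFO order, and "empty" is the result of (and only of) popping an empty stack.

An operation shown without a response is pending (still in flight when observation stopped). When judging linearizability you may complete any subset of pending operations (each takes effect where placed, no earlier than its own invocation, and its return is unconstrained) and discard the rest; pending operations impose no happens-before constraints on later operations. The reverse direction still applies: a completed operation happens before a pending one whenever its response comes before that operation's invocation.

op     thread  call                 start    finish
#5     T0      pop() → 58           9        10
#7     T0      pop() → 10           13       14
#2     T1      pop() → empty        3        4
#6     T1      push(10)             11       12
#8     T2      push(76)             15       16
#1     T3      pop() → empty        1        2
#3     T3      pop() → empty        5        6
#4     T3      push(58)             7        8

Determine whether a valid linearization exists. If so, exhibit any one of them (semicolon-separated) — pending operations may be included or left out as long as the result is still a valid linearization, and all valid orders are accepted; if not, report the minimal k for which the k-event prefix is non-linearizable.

linearizable — witness: #1; #2; #3; #4; #5; #6; #7; #8

1. #1 pop() → empty, leaving stack <>
2. #2 pop() → empty, leaving stack <>
3. #3 pop() → empty, leaving stack <>
4. #4 push(58), leaving stack <58>
5. #5 pop() → 58, leaving stack <>
6. #6 push(10), leaving stack <10>
7. #7 pop() → 10, leaving stack <>
8. #8 push(76), leaving stack <76>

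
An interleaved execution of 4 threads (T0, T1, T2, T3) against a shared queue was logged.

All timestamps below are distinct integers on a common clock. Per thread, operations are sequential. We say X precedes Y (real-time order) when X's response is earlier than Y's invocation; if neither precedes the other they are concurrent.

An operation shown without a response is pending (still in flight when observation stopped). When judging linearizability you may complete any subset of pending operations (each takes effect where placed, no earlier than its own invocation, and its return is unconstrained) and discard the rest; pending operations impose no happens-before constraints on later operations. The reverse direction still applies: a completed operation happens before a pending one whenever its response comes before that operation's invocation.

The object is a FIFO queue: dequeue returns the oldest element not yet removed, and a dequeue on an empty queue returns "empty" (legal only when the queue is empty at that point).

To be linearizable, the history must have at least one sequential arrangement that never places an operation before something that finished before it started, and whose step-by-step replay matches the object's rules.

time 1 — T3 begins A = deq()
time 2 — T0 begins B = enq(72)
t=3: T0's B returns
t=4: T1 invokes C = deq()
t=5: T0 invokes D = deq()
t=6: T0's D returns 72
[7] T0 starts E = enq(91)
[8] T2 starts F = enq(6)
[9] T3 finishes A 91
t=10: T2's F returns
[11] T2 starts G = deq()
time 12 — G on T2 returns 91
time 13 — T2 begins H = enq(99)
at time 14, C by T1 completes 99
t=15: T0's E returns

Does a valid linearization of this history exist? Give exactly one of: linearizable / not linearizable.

events 1..11 are fine; event 12 — the response of G at time 12 — makes the prefix non-linearizable
4 orders of the 5 completed queue ops respect real time; none is legal
no escape via the 2 pending operations (C, E): every completion choice fails
for example A, B, D, F, G (pending dropped) fails at step 1: A deq() → 91 is not legal there
for example B, A, D, F, G (pending dropped) fails at step 2: A deq() → 91 is not legal there

not linearizable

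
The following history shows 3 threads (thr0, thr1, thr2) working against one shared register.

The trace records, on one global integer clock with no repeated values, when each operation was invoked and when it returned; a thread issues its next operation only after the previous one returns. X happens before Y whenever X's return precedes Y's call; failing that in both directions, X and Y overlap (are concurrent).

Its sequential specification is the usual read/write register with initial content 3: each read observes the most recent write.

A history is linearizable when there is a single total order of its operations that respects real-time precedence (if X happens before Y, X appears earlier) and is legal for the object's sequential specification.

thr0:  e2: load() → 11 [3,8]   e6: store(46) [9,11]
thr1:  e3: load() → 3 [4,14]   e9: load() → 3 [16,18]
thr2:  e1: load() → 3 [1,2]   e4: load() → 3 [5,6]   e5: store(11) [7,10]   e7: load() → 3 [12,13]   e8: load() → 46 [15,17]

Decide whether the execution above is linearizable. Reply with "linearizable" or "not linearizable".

already the first 13 events (up to e7's response at time 13) admit no linearization; the first 12 still do
5 orders of the 6 completed register ops respect real time; none is legal
every completion of the 1 pending operation (e3) was checked; none linearizes
take e1, e2, e4, e5, e6, e7 (pending dropped): step 2 already fails, because e2 load() → 11 cannot occur there
take e1, e2, e4, e6, e5, e7 (pending dropped): step 2 already fails, because e2 load() → 11 cannot occur there

not linearizable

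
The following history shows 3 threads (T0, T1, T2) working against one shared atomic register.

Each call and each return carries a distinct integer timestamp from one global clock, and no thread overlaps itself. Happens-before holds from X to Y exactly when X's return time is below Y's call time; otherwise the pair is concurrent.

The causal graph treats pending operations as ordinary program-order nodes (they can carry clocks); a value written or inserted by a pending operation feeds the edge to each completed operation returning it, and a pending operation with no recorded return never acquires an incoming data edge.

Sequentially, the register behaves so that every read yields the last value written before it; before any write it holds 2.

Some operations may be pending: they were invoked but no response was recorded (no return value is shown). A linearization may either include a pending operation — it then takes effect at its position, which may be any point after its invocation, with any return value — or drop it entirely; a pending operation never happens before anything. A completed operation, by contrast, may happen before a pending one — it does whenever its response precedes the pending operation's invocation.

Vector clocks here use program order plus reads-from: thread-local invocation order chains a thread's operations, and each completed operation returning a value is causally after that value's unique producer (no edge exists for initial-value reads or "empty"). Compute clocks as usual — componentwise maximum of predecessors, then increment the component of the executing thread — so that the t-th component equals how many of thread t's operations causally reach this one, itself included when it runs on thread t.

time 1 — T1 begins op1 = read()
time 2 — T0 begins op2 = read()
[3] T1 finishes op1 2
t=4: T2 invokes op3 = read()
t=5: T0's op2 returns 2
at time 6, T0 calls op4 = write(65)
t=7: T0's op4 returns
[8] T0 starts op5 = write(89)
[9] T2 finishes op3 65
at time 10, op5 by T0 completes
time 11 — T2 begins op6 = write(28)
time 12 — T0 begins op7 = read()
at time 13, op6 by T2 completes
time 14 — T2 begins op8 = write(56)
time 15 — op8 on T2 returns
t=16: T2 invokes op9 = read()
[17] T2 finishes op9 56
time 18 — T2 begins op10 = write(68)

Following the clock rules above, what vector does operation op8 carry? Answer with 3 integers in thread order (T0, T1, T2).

op1 (invocation 1): nothing precedes it; T1's component alone gives (0, 1, 0)
op2 (invocation 2): nothing precedes it; T0's component alone gives (1, 0, 0)
op4, invoked 6, takes VC(op2)=(1, 0, 0) under max, adds 1 for T0 → (2, 0, 0)
op3, invoked 4, takes VC(op4)=(2, 0, 0) under max, adds 1 for T2 → (2, 0, 1)
op5, invoked 8, takes VC(op4)=(2, 0, 0) under max, adds 1 for T0 → (3, 0, 0)
op6, invoked 11, takes VC(op3)=(2, 0, 1) under max, adds 1 for T2 → (2, 0, 2)
op7, invoked 12, takes VC(op5)=(3, 0, 0) under max, adds 1 for T0 → (4, 0, 0)
op8, invoked 14, takes VC(op6)=(2, 0, 2) under max, adds 1 for T2 → (2, 0, 3)
op9, invoked 16, takes VC(op8)=(2, 0, 3) under max, adds 1 for T2 → (2, 0, 4)
op10, invoked 18, takes VC(op9)=(2, 0, 4) under max, adds 1 for T2 → (2, 0, 5)
target: VC(op8) = (2, 0, 3)

(2, 0, 3)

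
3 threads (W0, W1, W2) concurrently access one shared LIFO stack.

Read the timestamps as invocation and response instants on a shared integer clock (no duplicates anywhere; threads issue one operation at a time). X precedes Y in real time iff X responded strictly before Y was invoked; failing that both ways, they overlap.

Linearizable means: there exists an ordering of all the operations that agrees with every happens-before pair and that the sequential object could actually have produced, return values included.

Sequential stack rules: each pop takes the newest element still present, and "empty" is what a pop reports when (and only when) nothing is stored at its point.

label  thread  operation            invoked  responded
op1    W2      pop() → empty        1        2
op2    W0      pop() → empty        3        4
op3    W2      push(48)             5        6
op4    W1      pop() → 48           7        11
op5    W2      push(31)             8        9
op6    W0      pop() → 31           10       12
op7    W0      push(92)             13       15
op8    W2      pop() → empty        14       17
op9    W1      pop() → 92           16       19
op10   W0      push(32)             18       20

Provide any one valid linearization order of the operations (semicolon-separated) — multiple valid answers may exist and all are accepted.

after step 1 (op1 pop() → empty): stack <>
after step 2 (op2 pop() → empty): stack <>
after step 3 (op3 push(48)): stack <48>
after step 4 (op4 pop() → 48): stack <>
after step 5 (op5 push(31)): stack <31>
after step 6 (op6 pop() → 31): stack <>
after step 7 (op7 push(92)): stack <92>
after step 8 (op9 pop() → 92): stack <>
after step 9 (op8 pop() → empty): stack <>
after step 10 (op10 push(32)): stack <32>

op1; op2; op3; op4; op5; op6; op7; op9; op8; op10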